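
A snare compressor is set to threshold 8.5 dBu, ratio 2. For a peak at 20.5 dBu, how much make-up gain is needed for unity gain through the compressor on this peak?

6 dB

Without make-up, output = threshold + overshoot/2 = 8.5 + 6 = 14.5 dBu.
Gap to target: 6 dB.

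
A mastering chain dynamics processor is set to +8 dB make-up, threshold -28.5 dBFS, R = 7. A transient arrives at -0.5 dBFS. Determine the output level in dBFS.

The input is 28 dB above the -28.5 dBFS threshold.
At 7:1 the overshoot is divided by 7, leaving 4 dB above threshold.
That puts the output at -24.5 dBFS; make-up adds 8 dB, giving -16.5 dBFS.

-16.5 dBFS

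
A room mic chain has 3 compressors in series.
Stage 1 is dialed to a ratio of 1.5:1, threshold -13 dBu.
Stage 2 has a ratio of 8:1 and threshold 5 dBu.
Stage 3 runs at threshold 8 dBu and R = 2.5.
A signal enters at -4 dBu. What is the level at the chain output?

-7 dBu

Stage 1: -4 dBu is 9 dB over -13 dBu; at 1.5:1 that becomes 6 dB over, giving -7 dBu.
Stage 2: -7 dBu is at or below the 5 dBu threshold — no compression; output -7 dBu.
Stage 3: -7 dBu ≤ 8 dBu, so stage 3 doesn't engage; output -7 dBu.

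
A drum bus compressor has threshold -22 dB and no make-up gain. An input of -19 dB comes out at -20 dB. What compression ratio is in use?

1.5:1

Input overshoot = -19 − (-22) = 3 dB; output overshoot = -20 − (-22) = 2 dB.
Ratio = 3 / 2 = 1.5.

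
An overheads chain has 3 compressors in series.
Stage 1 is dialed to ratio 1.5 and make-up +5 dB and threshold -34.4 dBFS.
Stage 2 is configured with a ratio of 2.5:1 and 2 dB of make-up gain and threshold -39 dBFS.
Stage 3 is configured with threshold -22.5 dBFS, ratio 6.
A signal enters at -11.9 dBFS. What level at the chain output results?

-27.16 dBFS

Stage 1: 22.5 dB above -34.4 dBFS, reduced 1.5:1 to 15 dB above → -19.4 dBFS; +5 dB make-up → -14.4 dBFS.
Stage 2: 24.6 dB above -39 dBFS, reduced 2.5:1 to 9.84 dB above → -29.16 dBFS; +2 dB make-up → -27.16 dBFS.
Stage 3: -27.16 dBFS ≤ -22.5 dBFS, so stage 3 doesn't engage; output -27.16 dBFS.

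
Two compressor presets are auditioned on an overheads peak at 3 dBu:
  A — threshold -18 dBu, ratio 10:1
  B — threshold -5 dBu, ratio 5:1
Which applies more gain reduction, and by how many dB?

A: overshoot 21 dB → output overshoot 2.1 dB → GR 18.9 dB.
B: overshoot 8 dB → output overshoot 1.6 dB → GR 6.4 dB.
A reduces 12.5 dB more.

A, by 12.5 dB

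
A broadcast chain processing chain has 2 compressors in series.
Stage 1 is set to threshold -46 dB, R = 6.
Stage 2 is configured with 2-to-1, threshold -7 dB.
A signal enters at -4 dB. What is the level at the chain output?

-39 dB

Stage 1: -4 dB is 42 dB over -46 dB; at 6:1 that becomes 7 dB over, giving -39 dB.
Stage 2: below threshold (-39 ≤ -7); passes unchanged; output -39 dB.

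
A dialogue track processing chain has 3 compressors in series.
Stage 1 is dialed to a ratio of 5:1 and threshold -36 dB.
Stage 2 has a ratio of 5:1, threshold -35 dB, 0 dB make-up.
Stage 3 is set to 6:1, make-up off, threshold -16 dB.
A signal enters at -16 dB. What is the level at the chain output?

Stage 1: 20 dB above -36 dB, reduced 5:1 to 4 dB above → -32 dB.
Stage 2: 3 dB above -35 dB, reduced 5:1 to 0.6 dB above → -34.4 dB.
Stage 3: -34.4 dB ≤ -16 dB, so stage 3 doesn't engage; output -34.4 dB.

-34.4 dB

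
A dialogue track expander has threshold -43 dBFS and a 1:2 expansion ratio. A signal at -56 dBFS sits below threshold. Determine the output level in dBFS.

Below threshold, a 1:2 expander applies gain = (2−1)×(T − x) of attenuation.
(2−1) × 13 = 13 dB, so output = -56 − 13 = -69 dBFS.

-69 dBFS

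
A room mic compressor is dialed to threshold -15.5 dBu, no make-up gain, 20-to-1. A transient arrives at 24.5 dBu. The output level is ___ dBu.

-13.5 dBu

The input is 40 dB above the -15.5 dBu threshold.
20:1 compression reduces that to 40/20 = 2 dB over.
That puts the output at -13.5 dBu.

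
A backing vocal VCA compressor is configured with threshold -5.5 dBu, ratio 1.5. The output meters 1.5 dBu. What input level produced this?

That's 7 dB above the -5.5 dBu threshold.
Input overshoot = R × output overshoot = 10.5 dB → input = -5.5 + 10.5 = 5 dBu.

5 dBu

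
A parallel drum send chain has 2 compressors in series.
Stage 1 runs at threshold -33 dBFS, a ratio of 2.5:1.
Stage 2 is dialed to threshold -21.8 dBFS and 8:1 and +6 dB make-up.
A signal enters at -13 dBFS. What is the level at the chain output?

Stage 1: -13 dBFS is 20 dB over -33 dBFS; at 2.5:1 that becomes 8 dB over, giving -25 dBFS.
Stage 2: -25 dBFS is at or below the -21.8 dBFS threshold — no compression; make-up brings it to -19 dBFS.

-19 dBFS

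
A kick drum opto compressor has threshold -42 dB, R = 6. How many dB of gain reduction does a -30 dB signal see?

10 dB

-30 dB exceeds the threshold by 12 dB.
After 6:1 compression the overshoot becomes 12/6 = 2 dB.
Gain reduction = 12 − 2 = 10 dB.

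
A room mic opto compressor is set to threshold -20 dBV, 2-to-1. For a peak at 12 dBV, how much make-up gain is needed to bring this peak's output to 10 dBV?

The peak compresses to -20 + 32/2 = -4 dBV.
To reach 10 dBV requires 10 − (-4) = 14 dB of make-up.

14 dB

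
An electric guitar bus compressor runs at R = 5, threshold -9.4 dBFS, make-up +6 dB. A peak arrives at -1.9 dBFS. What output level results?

-1.9 dBFS sits 7.5 dB over threshold.
5:1 compression reduces that to 7.5/5 = 1.5 dB over.
That puts the output at -7.9 dBFS; make-up adds 6 dB, giving -1.9 dBFS.

-1.9 dBFS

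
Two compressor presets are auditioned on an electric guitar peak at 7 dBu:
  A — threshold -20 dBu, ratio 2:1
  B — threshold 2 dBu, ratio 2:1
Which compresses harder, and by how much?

A, by 11 dB

A: 27 dB over, compressed to 13.5 dB over, so 13.5 dB of GR.
B: 5 dB over, compressed to 2.5 dB over, so 2.5 dB of GR.
A reduces 11 dB more.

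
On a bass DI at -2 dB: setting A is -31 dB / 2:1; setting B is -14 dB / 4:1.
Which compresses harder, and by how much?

A, by 5.5 dB

A: overshoot 29 dB → output overshoot 14.5 dB → GR 14.5 dB.
B: overshoot 12 dB → output overshoot 3 dB → GR 9 dB.
Difference: 5.5 dB in favour of A.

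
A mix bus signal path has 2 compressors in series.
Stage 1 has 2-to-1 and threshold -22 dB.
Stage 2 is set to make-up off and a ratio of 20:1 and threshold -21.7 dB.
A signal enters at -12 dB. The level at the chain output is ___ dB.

Stage 1: 10 dB above -22 dB, reduced 2:1 to 5 dB above → -17 dB.
Stage 2: overshoot 4.7 dB → 4.7/20 = 0.235 dB → -21.465 dB.

-21.465 dB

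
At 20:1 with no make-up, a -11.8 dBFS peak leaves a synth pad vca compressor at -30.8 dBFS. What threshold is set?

-31.8 dBFS

Gain reduction = -11.8 − (-30.8) = 19 dB; output overshoot = GR / (R − 1) = 19 / 19 = 1 dB.
Threshold = output − output overshoot = -30.8 − 1 = -31.8 dBFS.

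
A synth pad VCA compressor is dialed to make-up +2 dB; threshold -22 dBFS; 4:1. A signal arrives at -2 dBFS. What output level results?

-15 dBFS

Overshoot: -2 − (-22) = 20 dB.
4:1 compression reduces that to 20/4 = 5 dB over.
That puts the output at -17 dBFS; make-up adds 2 dB, giving -15 dBFS.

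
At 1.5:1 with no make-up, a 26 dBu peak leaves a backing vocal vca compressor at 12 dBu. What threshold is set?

-16 dBu

Gain reduction = 26 − 12 = 14 dB; output overshoot = GR / (R − 1) = 14 / 0.5 = 28 dB.
Threshold = output − output overshoot = 12 − 28 = -16 dBu.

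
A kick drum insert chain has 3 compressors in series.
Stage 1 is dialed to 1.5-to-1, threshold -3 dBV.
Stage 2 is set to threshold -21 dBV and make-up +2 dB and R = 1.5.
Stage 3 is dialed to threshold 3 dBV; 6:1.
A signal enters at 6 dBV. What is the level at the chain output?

Stage 1: overshoot 9 dB → 9/1.5 = 6 dB → 3 dBV.
Stage 2: overshoot 24 dB → 24/1.5 = 16 dB → -5 dBV; +2 dB make-up → -3 dBV.
Stage 3: -3 dBV ≤ 3 dBV, so stage 3 doesn't engage; output -3 dBV.

-3 dBV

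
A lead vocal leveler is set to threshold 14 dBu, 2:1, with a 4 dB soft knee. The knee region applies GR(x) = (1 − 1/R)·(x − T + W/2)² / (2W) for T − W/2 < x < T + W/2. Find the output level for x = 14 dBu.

13.75 dBu

x − T + W/2 = 14 − 14 + 2 = 2.
GR = (1 − 1/2) × 2² / 8 = 0.5 × 4 / 8 = 0.25 dB.
Output = 14 − 0.25 = 13.75 dBu.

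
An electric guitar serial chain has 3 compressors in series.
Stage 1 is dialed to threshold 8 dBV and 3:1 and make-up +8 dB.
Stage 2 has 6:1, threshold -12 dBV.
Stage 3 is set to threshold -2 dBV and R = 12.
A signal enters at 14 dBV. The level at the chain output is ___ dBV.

Stage 1: overshoot 6 dB → 6/3 = 2 dB → 10 dBV; +8 dB make-up → 18 dBV.
Stage 2: 30 dB above -12 dBV, reduced 6:1 to 5 dB above → -7 dBV.
Stage 3: below threshold (-7 ≤ -2); passes unchanged; output -7 dBV.

-7 dBV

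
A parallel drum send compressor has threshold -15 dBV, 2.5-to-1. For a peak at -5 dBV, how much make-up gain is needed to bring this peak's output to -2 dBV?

Overshoot 10 dB → 10/2.5 = 4 dB after compression, so the compressed level is -15 + 4 = -11 dBV.
Make-up = target − compressed = -2 − (-11) = 9 dB.

9 dB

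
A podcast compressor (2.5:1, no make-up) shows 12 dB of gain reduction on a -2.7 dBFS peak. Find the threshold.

-22.7 dBFS

Input is 20 dB above T (since output overshoot × R = input overshoot: (-14.7 − T)·2.5 = -2.7 − T gives T = -22.7 dBFS).
Check: -22.7 + (-2.7 − (-22.7))/2.5 = -22.7 + 8 = -14.7 dBFS. ✓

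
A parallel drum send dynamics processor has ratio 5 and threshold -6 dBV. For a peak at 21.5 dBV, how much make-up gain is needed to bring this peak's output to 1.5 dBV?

2 dB

The peak compresses to -6 + 27.5/5 = -0.5 dBV.
To reach 1.5 dBV requires 1.5 − (-0.5) = 2 dB of make-up.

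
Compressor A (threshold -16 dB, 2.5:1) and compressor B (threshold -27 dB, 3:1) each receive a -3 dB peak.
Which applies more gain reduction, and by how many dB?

B, by 8.2 dB

A: overshoot 13 dB → output overshoot 5.2 dB → GR 7.8 dB.
B: overshoot 24 dB → output overshoot 8 dB → GR 16 dB.
Difference: 8.2 dB in favour of B.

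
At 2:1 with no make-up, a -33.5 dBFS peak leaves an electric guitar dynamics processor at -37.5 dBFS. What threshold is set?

Let T be the threshold. Output overshoot = (input overshoot)/R, so -37.5 − T = (-33.5 − T)/2.
2·(-37.5 − T) = -33.5 − T → 1·T = -75 − (-33.5) = -41.5.
T = -41.5/1 = -41.5 dBFS.

-41.5 dBFS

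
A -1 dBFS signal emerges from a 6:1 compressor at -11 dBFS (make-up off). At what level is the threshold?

-13 dBFS

Let T be the threshold. Output overshoot = (input overshoot)/R, so -11 − T = (-1 − T)/6.
6·(-11 − T) = -1 − T → 5·T = -66 − (-1) = -65.
T = -65/5 = -13 dBFS.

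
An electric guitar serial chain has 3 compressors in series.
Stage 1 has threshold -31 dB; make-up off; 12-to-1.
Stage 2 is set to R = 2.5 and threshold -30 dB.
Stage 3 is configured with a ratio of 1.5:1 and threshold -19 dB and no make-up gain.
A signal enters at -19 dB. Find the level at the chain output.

Stage 1: 12 dB above -31 dB, reduced 12:1 to 1 dB above → -30 dB.
Stage 2: below threshold (-30 ≤ -30); passes unchanged; output -30 dB.
Stage 3: below threshold (-30 ≤ -19); passes unchanged; output -30 dB.

-30 dB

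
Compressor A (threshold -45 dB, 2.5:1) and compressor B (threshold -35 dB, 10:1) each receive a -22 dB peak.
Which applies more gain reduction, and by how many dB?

A, by 2.1 dB

A: 23 dB over, compressed to 9.2 dB over, so 13.8 dB of GR.
B: 13 dB over, compressed to 1.3 dB over, so 11.7 dB of GR.
A applies 2.1 dB more gain reduction.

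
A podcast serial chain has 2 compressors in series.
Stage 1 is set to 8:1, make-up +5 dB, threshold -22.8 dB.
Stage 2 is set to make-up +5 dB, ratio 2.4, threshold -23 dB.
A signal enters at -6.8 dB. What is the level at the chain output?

-15 dB

Stage 1: -6.8 dB is 16 dB over -22.8 dB; at 8:1 that becomes 2 dB over, giving -20.8 dB; +5 dB make-up → -15.8 dB.
Stage 2: overshoot 7.2 dB → 7.2/2.4 = 3 dB → -20 dB; +5 dB make-up → -15 dB.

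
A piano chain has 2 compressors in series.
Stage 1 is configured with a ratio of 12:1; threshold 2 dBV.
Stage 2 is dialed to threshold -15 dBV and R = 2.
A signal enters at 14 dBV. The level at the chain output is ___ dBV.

Stage 1: overshoot 12 dB → 12/12 = 1 dB → 3 dBV.
Stage 2: 18 dB above -15 dBV, reduced 2:1 to 9 dB above → -6 dBV.

-6 dBV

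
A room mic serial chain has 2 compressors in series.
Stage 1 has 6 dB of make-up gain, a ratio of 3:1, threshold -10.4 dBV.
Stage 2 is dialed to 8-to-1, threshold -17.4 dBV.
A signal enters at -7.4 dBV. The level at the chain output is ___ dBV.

-15.65 dBV

Stage 1: 3 dB above -10.4 dBV, reduced 3:1 to 1 dB above → -9.4 dBV; +6 dB make-up → -3.4 dBV.
Stage 2: 14 dB above -17.4 dBV, reduced 8:1 to 1.75 dB above → -15.65 dBV.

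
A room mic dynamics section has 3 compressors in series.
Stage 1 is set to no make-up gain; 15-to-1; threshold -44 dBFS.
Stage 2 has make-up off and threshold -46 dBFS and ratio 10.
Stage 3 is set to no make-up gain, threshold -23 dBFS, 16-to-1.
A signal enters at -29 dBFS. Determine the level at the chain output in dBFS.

-45.7 dBFS

Stage 1: overshoot 15 dB → 15/15 = 1 dB → -43 dBFS.
Stage 2: -43 dBFS is 3 dB over -46 dBFS; at 10:1 that becomes 0.3 dB over, giving -45.7 dBFS.
Stage 3: -45.7 dBFS is at or below the -23 dBFS threshold — no compression; output -45.7 dBFS.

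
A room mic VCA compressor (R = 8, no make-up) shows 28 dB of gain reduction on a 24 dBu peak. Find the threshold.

Gain reduction = 24 − (-4) = 28 dB; output overshoot = GR / (R − 1) = 28 / 7 = 4 dB.
Threshold = output − output overshoot = -4 − 4 = -8 dBu.

-8 dBu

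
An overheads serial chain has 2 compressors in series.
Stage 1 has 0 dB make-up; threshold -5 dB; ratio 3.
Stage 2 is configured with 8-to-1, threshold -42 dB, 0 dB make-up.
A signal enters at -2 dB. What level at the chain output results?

-37.25 dB

Stage 1: overshoot 3 dB → 3/3 = 1 dB → -4 dB.
Stage 2: overshoot 38 dB → 38/8 = 4.75 dB → -37.25 dB.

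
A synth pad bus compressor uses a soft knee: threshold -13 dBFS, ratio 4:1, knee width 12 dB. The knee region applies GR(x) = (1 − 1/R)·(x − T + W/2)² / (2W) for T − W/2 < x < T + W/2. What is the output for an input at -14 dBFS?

-14.78125 dBFS

x − T + W/2 = -14 − (-13) + 6 = 5.
GR = (1 − 1/4) × 5² / 24 = 0.75 × 25 / 24 = 0.78125 dB.
Output = -14 − 0.78125 = -14.78125 dBFS.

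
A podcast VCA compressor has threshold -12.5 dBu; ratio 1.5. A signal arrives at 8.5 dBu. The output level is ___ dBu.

1.5 dBu

8.5 dBu sits 21 dB over threshold.
The 21 dB excess becomes 14 dB after 1.5:1 reduction.
So the level is -12.5 + 14 = 1.5 dBu.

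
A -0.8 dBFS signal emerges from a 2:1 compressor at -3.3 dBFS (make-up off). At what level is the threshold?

-5.8 dBFS

Let T be the threshold. Output overshoot = (input overshoot)/R, so -3.3 − T = (-0.8 − T)/2.
2·(-3.3 − T) = -0.8 − T → 1·T = -6.6 − (-0.8) = -5.8.
T = -5.8/1 = -5.8 dBFS.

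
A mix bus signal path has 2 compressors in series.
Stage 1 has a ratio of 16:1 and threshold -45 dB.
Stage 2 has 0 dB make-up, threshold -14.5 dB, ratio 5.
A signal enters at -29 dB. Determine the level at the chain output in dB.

-44 dB

Stage 1: overshoot 16 dB → 16/16 = 1 dB → -44 dB.
Stage 2: -44 dB ≤ -14.5 dB, so stage 2 doesn't engage; output -44 dB.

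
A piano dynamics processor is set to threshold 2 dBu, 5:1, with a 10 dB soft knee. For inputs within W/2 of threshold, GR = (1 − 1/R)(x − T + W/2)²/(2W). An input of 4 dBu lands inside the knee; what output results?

2.04 dBu

x − T + W/2 = 4 − 2 + 5 = 7.
GR = (1 − 1/5) × 7² / 20 = 0.8 × 49 / 20 = 1.96 dB.
Output = 4 − 1.96 = 2.04 dBu.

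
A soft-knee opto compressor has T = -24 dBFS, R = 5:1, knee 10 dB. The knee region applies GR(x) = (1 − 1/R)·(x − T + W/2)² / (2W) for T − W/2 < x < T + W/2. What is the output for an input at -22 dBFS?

x − T + W/2 = -22 − (-24) + 5 = 7.
GR = (1 − 1/5) × 7² / 20 = 0.8 × 49 / 20 = 1.96 dB.
Output = -22 − 1.96 = -23.96 dBFS.

-23.96 dBFS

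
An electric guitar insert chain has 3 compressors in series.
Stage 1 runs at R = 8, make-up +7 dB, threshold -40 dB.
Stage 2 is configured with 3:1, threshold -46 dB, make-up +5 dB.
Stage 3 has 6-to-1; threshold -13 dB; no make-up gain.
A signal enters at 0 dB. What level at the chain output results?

-35 dB

Stage 1: 0 dB is 40 dB over -40 dB; at 8:1 that becomes 5 dB over, giving -35 dB; +7 dB make-up → -28 dB.
Stage 2: overshoot 18 dB → 18/3 = 6 dB → -40 dB; +5 dB make-up → -35 dB.
Stage 3: -35 dB ≤ -13 dB, so stage 3 doesn't engage; output -35 dB.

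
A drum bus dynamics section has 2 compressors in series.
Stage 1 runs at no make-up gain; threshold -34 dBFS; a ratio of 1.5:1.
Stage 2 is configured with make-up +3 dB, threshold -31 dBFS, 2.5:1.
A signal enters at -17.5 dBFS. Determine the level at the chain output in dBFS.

-24.8 dBFS

Stage 1: -17.5 dBFS is 16.5 dB over -34 dBFS; at 1.5:1 that becomes 11 dB over, giving -23 dBFS.
Stage 2: 8 dB above -31 dBFS, reduced 2.5:1 to 3.2 dB above → -27.8 dBFS; +3 dB make-up → -24.8 dBFS.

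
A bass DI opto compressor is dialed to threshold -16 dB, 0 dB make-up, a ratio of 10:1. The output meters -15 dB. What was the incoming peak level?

-6 dB

That's 1 dB above the -16 dB threshold.
Input overshoot = R × output overshoot = 10 dB → input = -16 + 10 = -6 dB.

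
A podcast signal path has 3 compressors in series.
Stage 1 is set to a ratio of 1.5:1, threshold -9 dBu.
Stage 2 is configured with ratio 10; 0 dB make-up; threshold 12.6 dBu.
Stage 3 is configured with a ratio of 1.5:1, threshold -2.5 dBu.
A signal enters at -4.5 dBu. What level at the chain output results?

-6 dBu

Stage 1: overshoot 4.5 dB → 4.5/1.5 = 3 dB → -6 dBu.
Stage 2: -6 dBu ≤ 12.6 dBu, so stage 2 doesn't engage; output -6 dBu.
Stage 3: -6 dBu is at or below the -2.5 dBu threshold — no compression; output -6 dBu.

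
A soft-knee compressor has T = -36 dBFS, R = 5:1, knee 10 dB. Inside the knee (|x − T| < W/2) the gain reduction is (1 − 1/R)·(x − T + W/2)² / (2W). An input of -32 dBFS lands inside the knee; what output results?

-35.24 dBFS

x − T + W/2 = -32 − (-36) + 5 = 9.
GR = (1 − 1/5) × 9² / 20 = 0.8 × 81 / 20 = 3.24 dB.
Output = -32 − 3.24 = -35.24 dBFS.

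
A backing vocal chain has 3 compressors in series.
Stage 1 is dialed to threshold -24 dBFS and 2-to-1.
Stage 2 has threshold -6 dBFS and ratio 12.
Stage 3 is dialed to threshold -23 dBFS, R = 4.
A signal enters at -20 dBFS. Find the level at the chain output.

-22.75 dBFS

Stage 1: 4 dB above -24 dBFS, reduced 2:1 to 2 dB above → -22 dBFS.
Stage 2: -22 dBFS ≤ -6 dBFS, so stage 2 doesn't engage; output -22 dBFS.
Stage 3: overshoot 1 dB → 1/4 = 0.25 dB → -22.75 dBFS.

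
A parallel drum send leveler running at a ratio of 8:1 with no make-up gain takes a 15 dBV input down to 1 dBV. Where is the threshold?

Let T be the threshold. Output overshoot = (input overshoot)/R, so 1 − T = (15 − T)/8.
8·(1 − T) = 15 − T → 7·T = 8 − 15 = -7.
T = -7/7 = -1 dBV.

-1 dBV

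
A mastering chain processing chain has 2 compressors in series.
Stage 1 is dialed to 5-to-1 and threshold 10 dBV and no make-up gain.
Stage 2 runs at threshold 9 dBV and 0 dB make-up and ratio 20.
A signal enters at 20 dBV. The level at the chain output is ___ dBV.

Stage 1: overshoot 10 dB → 10/5 = 2 dB → 12 dBV.
Stage 2: 3 dB above 9 dBV, reduced 20:1 to 0.15 dB above → 9.15 dBV.

9.15 dBV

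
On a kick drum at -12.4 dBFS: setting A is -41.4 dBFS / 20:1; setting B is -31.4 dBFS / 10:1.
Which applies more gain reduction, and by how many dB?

A, by 10.45 dB

A: overshoot 29 dB → output overshoot 1.45 dB → GR 27.55 dB.
B: overshoot 19 dB → output overshoot 1.9 dB → GR 17.1 dB.
Difference: 10.45 dB in favour of A.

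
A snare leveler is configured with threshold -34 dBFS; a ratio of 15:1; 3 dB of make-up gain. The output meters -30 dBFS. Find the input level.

Remove make-up: -30 − 3 = -33 dBFS.
That's 1 dB above the -34 dBFS threshold.
Input overshoot = R × output overshoot = 15 dB → input = -34 + 15 = -19 dBFS.

-19 dBFS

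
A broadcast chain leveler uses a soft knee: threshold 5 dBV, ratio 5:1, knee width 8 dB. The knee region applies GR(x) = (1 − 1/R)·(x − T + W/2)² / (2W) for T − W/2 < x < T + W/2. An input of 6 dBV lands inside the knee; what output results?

4.75 dBV

x − T + W/2 = 6 − 5 + 4 = 5.
GR = (1 − 1/5) × 5² / 16 = 0.8 × 25 / 16 = 1.25 dB.
Output = 6 − 1.25 = 4.75 dBV.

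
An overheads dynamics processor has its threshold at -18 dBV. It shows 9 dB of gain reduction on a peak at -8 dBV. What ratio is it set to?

10:1

Input overshoot = -8 − (-18) = 10 dB.
Output overshoot = 10 − 9 = 1 dB.
Ratio = input overshoot / output overshoot = 10 / 1 = 10.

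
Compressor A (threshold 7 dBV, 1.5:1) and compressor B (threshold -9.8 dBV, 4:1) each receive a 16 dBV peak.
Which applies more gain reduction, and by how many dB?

B, by 16.35 dB

A: GR = 9 − 9/1.5 = 3 dB.
B: GR = 25.8 − 25.8/4 = 19.35 dB.
Difference: 16.35 dB in favour of B.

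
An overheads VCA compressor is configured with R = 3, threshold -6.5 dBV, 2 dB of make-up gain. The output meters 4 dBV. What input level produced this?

Before make-up, the level was 4 − 2 = 2 dBV.
Post-compression overshoot = 2 − (-6.5) = 8.5 dB.
Input overshoot = R × output overshoot = 25.5 dB → input = -6.5 + 25.5 = 19 dBV.

19 dBV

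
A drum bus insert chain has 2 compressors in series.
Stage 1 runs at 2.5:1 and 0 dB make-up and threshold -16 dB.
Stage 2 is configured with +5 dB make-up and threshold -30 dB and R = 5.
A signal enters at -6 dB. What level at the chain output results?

-21.4 dB

Stage 1: overshoot 10 dB → 10/2.5 = 4 dB → -12 dB.
Stage 2: 18 dB above -30 dB, reduced 5:1 to 3.6 dB above → -26.4 dB; +5 dB make-up → -21.4 dB.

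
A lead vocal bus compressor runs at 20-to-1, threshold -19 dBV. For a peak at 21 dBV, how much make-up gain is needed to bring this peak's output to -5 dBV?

12 dB

Overshoot 40 dB → 40/20 = 2 dB after compression, so the compressed level is -19 + 2 = -17 dBV.
Make-up = target − compressed = -5 − (-17) = 12 dB.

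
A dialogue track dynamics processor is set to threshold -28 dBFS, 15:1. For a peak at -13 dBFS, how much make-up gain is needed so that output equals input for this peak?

The peak compresses to -28 + 15/15 = -27 dBFS.
To reach -13 dBFS requires -13 − (-27) = 14 dB of make-up.

14 dB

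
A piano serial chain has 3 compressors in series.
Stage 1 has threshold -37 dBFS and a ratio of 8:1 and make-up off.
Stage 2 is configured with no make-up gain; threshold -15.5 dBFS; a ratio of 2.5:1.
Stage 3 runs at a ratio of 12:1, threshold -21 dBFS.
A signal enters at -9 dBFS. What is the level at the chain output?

-33.5 dBFS

Stage 1: overshoot 28 dB → 28/8 = 3.5 dB → -33.5 dBFS.
Stage 2: below threshold (-33.5 ≤ -15.5); passes unchanged; output -33.5 dBFS.
Stage 3: -33.5 dBFS ≤ -21 dBFS, so stage 3 doesn't engage; output -33.5 dBFS.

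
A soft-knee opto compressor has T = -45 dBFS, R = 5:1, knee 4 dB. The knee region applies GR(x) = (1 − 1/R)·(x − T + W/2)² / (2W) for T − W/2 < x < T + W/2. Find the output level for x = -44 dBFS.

x − T + W/2 = -44 − (-45) + 2 = 3.
GR = (1 − 1/5) × 3² / 8 = 0.8 × 9 / 8 = 0.9 dB.
Output = -44 − 0.9 = -44.9 dBFS.

-44.9 dBFS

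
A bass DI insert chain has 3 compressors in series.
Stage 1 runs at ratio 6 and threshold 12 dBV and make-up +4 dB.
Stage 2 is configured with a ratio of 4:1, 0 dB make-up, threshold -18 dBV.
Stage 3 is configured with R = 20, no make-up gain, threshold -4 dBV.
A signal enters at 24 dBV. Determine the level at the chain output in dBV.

Stage 1: overshoot 12 dB → 12/6 = 2 dB → 14 dBV; +4 dB make-up → 18 dBV.
Stage 2: 18 dBV is 36 dB over -18 dBV; at 4:1 that becomes 9 dB over, giving -9 dBV.
Stage 3: -9 dBV ≤ -4 dBV, so stage 3 doesn't engage; output -9 dBV.

-9 dBV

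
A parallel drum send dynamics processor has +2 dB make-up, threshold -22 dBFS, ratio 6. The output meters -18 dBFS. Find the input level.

Before make-up, the level was -18 − 2 = -20 dBFS.
The compressed level sits -20 − (-22) = 2 dB over threshold.
Before 6:1 compression the overshoot was 2 × 6 = 12 dB, so input = -22 + 12 = -10 dBFS.

-10 dBFS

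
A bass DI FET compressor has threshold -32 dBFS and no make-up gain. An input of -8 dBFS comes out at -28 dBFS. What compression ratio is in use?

Input overshoot = -8 − (-32) = 24 dB; output overshoot = -28 − (-32) = 4 dB.
Ratio = 24 / 4 = 6.

6:1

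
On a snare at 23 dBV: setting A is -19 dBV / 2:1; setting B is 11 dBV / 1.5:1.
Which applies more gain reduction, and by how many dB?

A: overshoot 42 dB → output overshoot 21 dB → GR 21 dB.
B: overshoot 12 dB → output overshoot 8 dB → GR 4 dB.
A applies 17 dB more gain reduction.

A, by 17 dB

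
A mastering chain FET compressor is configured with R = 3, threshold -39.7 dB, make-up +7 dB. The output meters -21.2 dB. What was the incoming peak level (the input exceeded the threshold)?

-5.2 dB

Before make-up, the level was -21.2 − 7 = -28.2 dB.
That's 11.5 dB above the -39.7 dB threshold.
Before 3:1 compression the overshoot was 11.5 × 3 = 34.5 dB, so input = -39.7 + 34.5 = -5.2 dB.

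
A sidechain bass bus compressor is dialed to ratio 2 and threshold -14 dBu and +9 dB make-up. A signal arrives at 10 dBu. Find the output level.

The input is 24 dB above the -14 dBu threshold.
The 24 dB excess becomes 12 dB after 2:1 reduction.
That puts the output at -2 dBu; make-up adds 9 dB, giving 7 dBu.

7 dBu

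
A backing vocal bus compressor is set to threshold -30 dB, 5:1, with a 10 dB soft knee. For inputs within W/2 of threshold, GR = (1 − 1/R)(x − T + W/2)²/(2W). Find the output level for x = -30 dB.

-31 dB

x − T + W/2 = -30 − (-30) + 5 = 5.
GR = (1 − 1/5) × 5² / 20 = 0.8 × 25 / 20 = 1 dB.
Output = -30 − 1 = -31 dB.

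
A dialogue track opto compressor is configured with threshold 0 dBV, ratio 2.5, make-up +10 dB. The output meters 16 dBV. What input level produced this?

15 dBV

Remove make-up: 16 − 10 = 6 dBV.
The compressed level sits 6 − 0 = 6 dB over threshold.
Input overshoot = R × output overshoot = 15 dB → input = 0 + 15 = 15 dBV.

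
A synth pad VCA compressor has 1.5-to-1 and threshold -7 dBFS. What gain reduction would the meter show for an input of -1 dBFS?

-1 dBFS exceeds the threshold by 6 dB.
A 1.5:1 ratio leaves 4 dB of that excess.
GR = overshoot in − overshoot out = 6 − 4 = 2 dB.

2 dB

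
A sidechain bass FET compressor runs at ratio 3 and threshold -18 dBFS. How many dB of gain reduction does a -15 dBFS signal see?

The signal is 3 dB above threshold.
After 3:1 compression the overshoot becomes 3/3 = 1 dB.
So the signal is attenuated by 3 − 1 = 2 dB.

2 dB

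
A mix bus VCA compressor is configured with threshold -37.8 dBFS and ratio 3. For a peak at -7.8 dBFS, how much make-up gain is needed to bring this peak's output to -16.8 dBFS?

11 dB

Without make-up, output = threshold + overshoot/3 = -37.8 + 10 = -27.8 dBFS.
Gap to target: 11 dB.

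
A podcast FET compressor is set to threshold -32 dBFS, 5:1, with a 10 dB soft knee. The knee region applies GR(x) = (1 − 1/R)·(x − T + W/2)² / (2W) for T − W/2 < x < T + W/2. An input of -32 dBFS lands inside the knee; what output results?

-33 dBFS

x − T + W/2 = -32 − (-32) + 5 = 5.
GR = (1 − 1/5) × 5² / 20 = 0.8 × 25 / 20 = 1 dB.
Output = -32 − 1 = -33 dBFS.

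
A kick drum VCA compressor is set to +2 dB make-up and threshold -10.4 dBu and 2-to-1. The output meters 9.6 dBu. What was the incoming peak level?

25.6 dBu

Stripping the +2 dB make-up gives 7.6 dBu at the gain stage.
Post-compression overshoot = 7.6 − (-10.4) = 18 dB.
Undo the ratio: input overshoot = 18 × 2 = 36 dB, giving input = 25.6 dBu.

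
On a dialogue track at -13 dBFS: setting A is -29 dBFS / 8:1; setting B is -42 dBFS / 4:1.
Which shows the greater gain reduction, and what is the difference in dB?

A: GR = 16 − 16/8 = 14 dB.
B: GR = 29 − 29/4 = 21.75 dB.
B applies 7.75 dB more gain reduction.

B, by 7.75 dB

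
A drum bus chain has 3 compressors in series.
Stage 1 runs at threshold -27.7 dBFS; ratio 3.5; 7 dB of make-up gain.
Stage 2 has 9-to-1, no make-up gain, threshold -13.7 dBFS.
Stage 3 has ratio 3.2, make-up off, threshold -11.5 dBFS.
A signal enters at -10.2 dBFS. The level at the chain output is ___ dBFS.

-15.7 dBFS

Stage 1: 17.5 dB above -27.7 dBFS, reduced 3.5:1 to 5 dB above → -22.7 dBFS; +7 dB make-up → -15.7 dBFS.
Stage 2: below threshold (-15.7 ≤ -13.7); passes unchanged; output -15.7 dBFS.
Stage 3: below threshold (-15.7 ≤ -11.5); passes unchanged; output -15.7 dBFS.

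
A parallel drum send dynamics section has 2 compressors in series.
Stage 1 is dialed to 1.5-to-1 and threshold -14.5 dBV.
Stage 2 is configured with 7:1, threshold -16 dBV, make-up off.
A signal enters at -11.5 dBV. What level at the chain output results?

-15.5 dBV

Stage 1: overshoot 3 dB → 3/1.5 = 2 dB → -12.5 dBV.
Stage 2: overshoot 3.5 dB → 3.5/7 = 0.5 dB → -15.5 dBV.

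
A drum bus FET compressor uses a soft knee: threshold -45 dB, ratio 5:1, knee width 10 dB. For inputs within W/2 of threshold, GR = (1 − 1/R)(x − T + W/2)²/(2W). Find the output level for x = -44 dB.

-45.44 dB

x − T + W/2 = -44 − (-45) + 5 = 6.
GR = (1 − 1/5) × 6² / 20 = 0.8 × 36 / 20 = 1.44 dB.
Output = -44 − 1.44 = -45.44 dB.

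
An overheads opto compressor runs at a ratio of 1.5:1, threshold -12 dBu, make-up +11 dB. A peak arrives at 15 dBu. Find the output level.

17 dBu

15 dBu sits 27 dB over threshold.
At 1.5:1 the overshoot is divided by 1.5, leaving 18 dB above threshold.
Output = -12 + 18 = 6 dBu; make-up adds 11 dB, giving 17 dBu.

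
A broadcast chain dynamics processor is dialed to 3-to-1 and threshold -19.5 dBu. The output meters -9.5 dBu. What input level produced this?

10.5 dBu

Post-compression overshoot = -9.5 − (-19.5) = 10 dB.
Before 3:1 compression the overshoot was 10 × 3 = 30 dB, so input = -19.5 + 30 = 10.5 dBu.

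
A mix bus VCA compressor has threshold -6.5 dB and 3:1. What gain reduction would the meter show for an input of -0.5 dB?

The signal is 6 dB above threshold.
A 3:1 ratio leaves 2 dB of that excess.
Gain reduction = 6 − 2 = 4 dB.

4 dB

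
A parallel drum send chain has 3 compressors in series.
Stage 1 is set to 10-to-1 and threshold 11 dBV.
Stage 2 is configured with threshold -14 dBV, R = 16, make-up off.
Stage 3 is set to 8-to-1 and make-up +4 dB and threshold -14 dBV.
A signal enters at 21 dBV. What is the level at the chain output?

Stage 1: 21 dBV is 10 dB over 11 dBV; at 10:1 that becomes 1 dB over, giving 12 dBV.
Stage 2: overshoot 26 dB → 26/16 = 1.625 dB → -12.375 dBV.
Stage 3: overshoot 1.625 dB → 1.625/8 = 0.203125 dB → -13.796875 dBV; +4 dB make-up → -9.796875 dBV.

-9.796875 dBV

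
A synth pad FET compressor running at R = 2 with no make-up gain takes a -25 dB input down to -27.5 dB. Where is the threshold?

-30 dB

Let T be the threshold. Output overshoot = (input overshoot)/R, so -27.5 − T = (-25 − T)/2.
2·(-27.5 − T) = -25 − T → 1·T = -55 − (-25) = -30.
T = -30/1 = -30 dB.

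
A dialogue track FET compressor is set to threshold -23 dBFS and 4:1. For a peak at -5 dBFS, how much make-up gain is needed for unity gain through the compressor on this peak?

13.5 dB

Without make-up, output = threshold + overshoot/4 = -23 + 4.5 = -18.5 dBFS.
Gap to target: 13.5 dB.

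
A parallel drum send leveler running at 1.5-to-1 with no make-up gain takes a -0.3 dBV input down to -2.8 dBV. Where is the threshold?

-7.8 dBV

Input is 7.5 dB above T (since output overshoot × R = input overshoot: (-2.8 − T)·1.5 = -0.3 − T gives T = -7.8 dBV).
Check: -7.8 + (-0.3 − (-7.8))/1.5 = -7.8 + 5 = -2.8 dBV. ✓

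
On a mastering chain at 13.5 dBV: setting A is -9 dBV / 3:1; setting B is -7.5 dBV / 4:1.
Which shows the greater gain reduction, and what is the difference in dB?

B, by 0.75 dB

A: 22.5 dB over, compressed to 7.5 dB over, so 15 dB of GR.
B: 21 dB over, compressed to 5.25 dB over, so 15.75 dB of GR.
B applies 0.75 dB more gain reduction.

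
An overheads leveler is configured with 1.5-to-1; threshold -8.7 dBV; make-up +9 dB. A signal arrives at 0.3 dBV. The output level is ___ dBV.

The input is 9 dB above the -8.7 dBV threshold.
1.5:1 compression reduces that to 9/1.5 = 6 dB over.
That puts the output at -2.7 dBV; make-up adds 9 dB, giving 6.3 dBV.

6.3 dBV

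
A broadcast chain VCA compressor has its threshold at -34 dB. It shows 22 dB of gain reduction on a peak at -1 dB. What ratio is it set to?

3:1

Input overshoot = -1 − (-34) = 33 dB.
Output overshoot = 33 − 22 = 11 dB.
Ratio = input overshoot / output overshoot = 33 / 11 = 3.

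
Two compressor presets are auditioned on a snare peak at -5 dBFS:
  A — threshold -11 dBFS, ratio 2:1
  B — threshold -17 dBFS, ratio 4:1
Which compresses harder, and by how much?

A: overshoot 6 dB → output overshoot 3 dB → GR 3 dB.
B: overshoot 12 dB → output overshoot 3 dB → GR 9 dB.
B applies 6 dB more gain reduction.

B, by 6 dB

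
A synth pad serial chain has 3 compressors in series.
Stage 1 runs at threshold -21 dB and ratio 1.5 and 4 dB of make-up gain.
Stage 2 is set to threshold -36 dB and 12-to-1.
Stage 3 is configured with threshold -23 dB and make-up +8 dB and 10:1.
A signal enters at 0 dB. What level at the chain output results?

Stage 1: 21 dB above -21 dB, reduced 1.5:1 to 14 dB above → -7 dB; +4 dB make-up → -3 dB.
Stage 2: overshoot 33 dB → 33/12 = 2.75 dB → -33.25 dB.
Stage 3: -33.25 dB is at or below the -23 dB threshold — no compression; make-up brings it to -25.25 dB.

-25.25 dB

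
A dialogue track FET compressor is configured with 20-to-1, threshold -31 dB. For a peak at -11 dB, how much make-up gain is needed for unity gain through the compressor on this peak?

19 dB

Overshoot 20 dB → 20/20 = 1 dB after compression, so the compressed level is -31 + 1 = -30 dB.
Make-up = target − compressed = -11 − (-30) = 19 dB.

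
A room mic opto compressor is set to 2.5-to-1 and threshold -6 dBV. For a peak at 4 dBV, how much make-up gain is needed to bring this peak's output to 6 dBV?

8 dB

Without make-up, output = threshold + overshoot/2.5 = -6 + 4 = -2 dBV.
Gap to target: 8 dB.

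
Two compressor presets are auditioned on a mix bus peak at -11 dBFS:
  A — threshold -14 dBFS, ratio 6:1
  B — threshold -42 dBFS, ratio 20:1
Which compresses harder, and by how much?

B, by 26.95 dB

A: 3 dB over, compressed to 0.5 dB over, so 2.5 dB of GR.
B: 31 dB over, compressed to 1.55 dB over, so 29.45 dB of GR.
B reduces 26.95 dB more.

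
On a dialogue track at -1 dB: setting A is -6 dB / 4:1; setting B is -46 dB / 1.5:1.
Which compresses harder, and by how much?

A: GR = 5 − 5/4 = 3.75 dB.
B: GR = 45 − 45/1.5 = 15 dB.
Difference: 11.25 dB in favour of B.

B, by 11.25 dB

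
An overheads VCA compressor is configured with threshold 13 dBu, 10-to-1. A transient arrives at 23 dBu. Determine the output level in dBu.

Overshoot: 23 − 13 = 10 dB.
10:1 compression reduces that to 10/10 = 1 dB over.
Output = 13 + 1 = 14 dBu.

14 dBu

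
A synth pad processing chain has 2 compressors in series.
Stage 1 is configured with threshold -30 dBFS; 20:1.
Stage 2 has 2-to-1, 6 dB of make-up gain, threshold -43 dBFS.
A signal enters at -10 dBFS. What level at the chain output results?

Stage 1: 20 dB above -30 dBFS, reduced 20:1 to 1 dB above → -29 dBFS.
Stage 2: 14 dB above -43 dBFS, reduced 2:1 to 7 dB above → -36 dBFS; +6 dB make-up → -30 dBFS.

-30 dBFS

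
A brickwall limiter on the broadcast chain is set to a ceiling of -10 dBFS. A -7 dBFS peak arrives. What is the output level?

-10 dBFS

A brickwall limiter is an ∞:1 compressor: any input above the ceiling is clamped to -10 dBFS.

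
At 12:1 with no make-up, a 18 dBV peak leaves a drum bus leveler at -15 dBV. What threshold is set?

Gain reduction = 18 − (-15) = 33 dB; output overshoot = GR / (R − 1) = 33 / 11 = 3 dB.
Threshold = output − output overshoot = -15 − 3 = -18 dBV.

-18 dBV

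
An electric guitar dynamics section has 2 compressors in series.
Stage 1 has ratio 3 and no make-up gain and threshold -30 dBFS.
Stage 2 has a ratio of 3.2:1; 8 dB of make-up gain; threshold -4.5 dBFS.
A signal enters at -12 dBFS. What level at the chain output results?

Stage 1: overshoot 18 dB → 18/3 = 6 dB → -24 dBFS.
Stage 2: below threshold (-24 ≤ -4.5); passes unchanged; make-up brings it to -16 dBFS.

-16 dBFS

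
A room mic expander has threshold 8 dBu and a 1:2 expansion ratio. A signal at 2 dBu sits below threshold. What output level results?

-4 dBu

The input is 6 dB below the 8 dBu threshold.
A 1:2 expander multiplies undershoot by 2: 6 × 2 = 12 dB below threshold.
Output = 8 − 12 = -4 dBu.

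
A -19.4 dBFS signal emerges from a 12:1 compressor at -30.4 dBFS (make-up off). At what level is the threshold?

-31.4 dBFS

Gain reduction = -19.4 − (-30.4) = 11 dB; output overshoot = GR / (R − 1) = 11 / 11 = 1 dB.
Threshold = output − output overshoot = -30.4 − 1 = -31.4 dBFS.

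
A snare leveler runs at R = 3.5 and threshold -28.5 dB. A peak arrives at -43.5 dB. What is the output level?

-43.5 dB is 15 dB below the -28.5 dB threshold, so no gain reduction is applied.
Output = input = -43.5 dB.

-43.5 dB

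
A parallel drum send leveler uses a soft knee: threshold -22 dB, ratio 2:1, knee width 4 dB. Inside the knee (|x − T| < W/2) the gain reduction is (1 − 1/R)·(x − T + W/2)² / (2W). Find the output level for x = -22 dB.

-22.25 dB

x − T + W/2 = -22 − (-22) + 2 = 2.
GR = (1 − 1/2) × 2² / 8 = 0.5 × 4 / 8 = 0.25 dB.
Output = -22 − 0.25 = -22.25 dB.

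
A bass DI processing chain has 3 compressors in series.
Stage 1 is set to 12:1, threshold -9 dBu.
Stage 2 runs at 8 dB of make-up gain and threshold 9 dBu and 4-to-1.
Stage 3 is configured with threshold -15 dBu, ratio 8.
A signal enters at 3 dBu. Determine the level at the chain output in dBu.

-13.125 dBu

Stage 1: 3 dBu is 12 dB over -9 dBu; at 12:1 that becomes 1 dB over, giving -8 dBu.
Stage 2: -8 dBu ≤ 9 dBu, so stage 2 doesn't engage; make-up brings it to 0 dBu.
Stage 3: overshoot 15 dB → 15/8 = 1.875 dB → -13.125 dBu.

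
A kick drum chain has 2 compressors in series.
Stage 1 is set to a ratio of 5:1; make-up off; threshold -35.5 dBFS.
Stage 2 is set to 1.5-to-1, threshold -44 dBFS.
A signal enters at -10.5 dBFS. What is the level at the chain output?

-35 dBFS

Stage 1: overshoot 25 dB → 25/5 = 5 dB → -30.5 dBFS.
Stage 2: -30.5 dBFS is 13.5 dB over -44 dBFS; at 1.5:1 that becomes 9 dB over, giving -35 dBFS.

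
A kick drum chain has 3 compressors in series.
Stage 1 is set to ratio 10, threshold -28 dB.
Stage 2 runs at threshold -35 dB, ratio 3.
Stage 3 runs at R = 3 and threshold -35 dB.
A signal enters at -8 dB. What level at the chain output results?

Stage 1: 20 dB above -28 dB, reduced 10:1 to 2 dB above → -26 dB.
Stage 2: overshoot 9 dB → 9/3 = 3 dB → -32 dB.
Stage 3: 3 dB above -35 dB, reduced 3:1 to 1 dB above → -34 dB.

-34 dB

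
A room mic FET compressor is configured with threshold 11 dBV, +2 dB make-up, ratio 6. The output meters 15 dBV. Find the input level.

23 dBV

Before make-up, the level was 15 − 2 = 13 dBV.
Post-compression overshoot = 13 − 11 = 2 dB.
Before 6:1 compression the overshoot was 2 × 6 = 12 dB, so input = 11 + 12 = 23 dBV.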